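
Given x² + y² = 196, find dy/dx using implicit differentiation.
Differentiate the relation implicitly: treat y = y(x) and apply the chain rule, so every y-derivative picks up a y' = dy/dx factor.

With everything moved to the left-hand side, differentiate term by term:
  d/dx[x^2] = 2x
  d/dx[y^2] = 2y·y'
  d/dx[-196] = 0

Separating the contributions that come from x directly and those that come through y:
  without y':      2x
  multiplying y':  2y

so (2x) + (2y)·y' = 0, and therefore
  dy/dx = -(2x)/(2y) = -x/y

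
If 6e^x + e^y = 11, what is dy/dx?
Differentiate both sides with respect to x, treating y as y(x). By the chain rule, any term containing y contributes a factor of y' = dy/dx when we differentiate it.

Move every term to one side and write the relation as F(x, y) = 0. Term by term,
  d/dx[6e^(x)] = 6e^(x)
  d/dx[e^(y)] = y'·e^(y)
  d/dx[-11] = 0

The pieces without y' make up ∂F/∂x and the coefficient of y' is ∂F/∂y:
  ∂F/∂x = 6e^(x),
  ∂F/∂y = e^(y).

Since d/dx[F] = ∂F/∂x + (∂F/∂y)·y' = 0, solve for y':
  (∂F/∂y)·y' = -∂F/∂x
  dy/dx = -(∂F/∂x)/(∂F/∂y) = -(6e^(x))/(e^(y)) = -6e^(x - y)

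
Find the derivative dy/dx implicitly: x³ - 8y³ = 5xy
Apply d/dx to both sides, remembering that y depends on x. Each occurrence of y therefore brings in a y' = dy/dx via the chain rule.

With F(x, y) equal to the left-hand side minus the right, differentiate F term by term:
  d/dx[x^3] = 3x^2
  d/dx[-5xy] = -5x·y' - 5y
  d/dx[-8y^3] = -24y^2·y'
Adding these up, d/dx[F] = 0 becomes
  (3x^2 - 5y) + (-5x - 24y^2)·y' = 0,
so isolating y',
  dy/dx = -(3x^2 - 5y)/(-5x - 24y^2) = (3x^2 - 5y)/(5x + 24y^2)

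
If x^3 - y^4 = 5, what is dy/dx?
Apply d/dx to both sides, remembering that y depends on x. Each occurrence of y therefore brings in a y' = dy/dx via the chain rule.

With F(x, y) equal to the left-hand side minus the right, differentiate F term by term:
  d/dx[x^3] = 3x^2
  d/dx[-y^4] = -4y^3·y'
  d/dx[-5] = 0
Adding these up, d/dx[F] = 0 becomes
  (3x^2) + (-4y^3)·y' = 0,
so isolating y',
  dy/dx = -(3x^2)/(-4y^3) = 3x^2/(4y^3)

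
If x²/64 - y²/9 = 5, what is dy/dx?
Differentiate both sides with respect to x, treating y as y(x). By the chain rule, any term containing y contributes a factor of y' = dy/dx when we differentiate it.

Move every term to one side and write the relation as F(x, y) = 0. Term by term,
  d/dx[x^2/64] = x/32
  d/dx[-y^2/9] = -2y·y'/9
  d/dx[-5] = 0

The pieces without y' make up ∂F/∂x and the coefficient of y' is ∂F/∂y:
  ∂F/∂x = x/32,
  ∂F/∂y = -2y/9.

Since d/dx[F] = ∂F/∂x + (∂F/∂y)·y' = 0, solve for y':
  (∂F/∂y)·y' = -∂F/∂x
  dy/dx = -(∂F/∂x)/(∂F/∂y) = -(x/32)/(-2y/9) = 9x/(64y)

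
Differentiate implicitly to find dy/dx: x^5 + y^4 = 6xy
Differentiate the relation implicitly: treat y = y(x) and apply the chain rule, so every y-derivative picks up a y' = dy/dx factor.

With everything moved to the left-hand side, differentiate term by term:
  d/dx[x^5] = 5x^4
  d/dx[-6xy] = -6x·y' - 6y
  d/dx[y^4] = 4y^3·y'

Separating the contributions that come from x directly and those that come through y:
  without y':      5x^4 - 6y
  multiplying y':  -6x + 4y^3

so (5x^4 - 6y) + (-6x + 4y^3)·y' = 0, and therefore
  dy/dx = -(5x^4 - 6y)/(-6x + 4y^3) = (5x^4 - 6y)/(2(3x - 2y^3))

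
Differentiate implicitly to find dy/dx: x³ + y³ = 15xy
Take d/dx of both sides. Since y is implicitly a function of x, the chain rule attaches a y' = dy/dx factor whenever we differentiate through y.

Set F(x, y) = (left side) − (right side), so the curve is F = 0. Differentiating each term of F:
  d/dx[x^3] = 3x^2
  d/dx[-15xy] = -15x·y' - 15y
  d/dx[y^3] = 3y^2·y'

Collecting, the y'-free part is the partial derivative in x and the y' coefficient is the partial derivative in y:
  ∂F/∂x = 3x^2 - 15y
  ∂F/∂y = -15x + 3y^2

so d/dx[F(x, y(x))] = ∂F/∂x + (∂F/∂y)·y' = 0. Rearranging,
  dy/dx = -(∂F/∂x)/(∂F/∂y) = -(3x^2 - 15y)/(-15x + 3y^2) = (x^2 - 5y)/(5x - y^2)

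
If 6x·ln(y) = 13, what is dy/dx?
Apply d/dx to both sides, remembering that y depends on x. Each occurrence of y therefore brings in a y' = dy/dx via the chain rule.

With F(x, y) equal to the left-hand side minus the right, differentiate F term by term:
  d/dx[6x·ln(y)] = 6x·y'/y + 6ln(y)
  d/dx[-13] = 0
Adding these up, d/dx[F] = 0 becomes
  (6ln(y)) + (6x/y)·y' = 0,
so isolating y',
  dy/dx = -(6ln(y))/(6x/y) = -y·ln(y)/x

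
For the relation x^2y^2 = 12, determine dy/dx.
Differentiate both sides with respect to x, treating y as y(x). By the chain rule, any term containing y contributes a factor of y' = dy/dx when we differentiate it.

Move every term to one side and write the relation as F(x, y) = 0. Term by term,
  d/dx[x^2y^2] = 2x^2y·y' + 2xy^2
  d/dx[-12] = 0

The pieces without y' make up ∂F/∂x and the coefficient of y' is ∂F/∂y:
  ∂F/∂x = 2xy^2,
  ∂F/∂y = 2x^2y.

Since d/dx[F] = ∂F/∂x + (∂F/∂y)·y' = 0, solve for y':
  (∂F/∂y)·y' = -∂F/∂x
  dy/dx = -(∂F/∂x)/(∂F/∂y) = -(2xy^2)/(2x^2y) = -y/x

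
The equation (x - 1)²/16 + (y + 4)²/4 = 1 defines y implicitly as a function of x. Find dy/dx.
Differentiate the relation implicitly: treat y = y(x) and apply the chain rule, so every y-derivative picks up a y' = dy/dx factor.

With everything moved to the left-hand side, differentiate term by term:
  d/dx[(x - 1)^2/16] = x/8 - 1/8
  d/dx[(y + 4)^2/4] = y'(y + 4)/2
  d/dx[-1] = 0

Separating the contributions that come from x directly and those that come through y:
  without y':      x/8 - 1/8
  multiplying y':  y/2 + 2

so (x/8 - 1/8) + (y/2 + 2)·y' = 0, and therefore
  dy/dx = -(x/8 - 1/8)/(y/2 + 2)
        = -((x - 1)/8)/((y + 4)/2) = (1 - x)/(4(y + 4))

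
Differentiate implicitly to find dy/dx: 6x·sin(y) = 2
Take d/dx of both sides. Since y is implicitly a function of x, the chain rule attaches a y' = dy/dx factor whenever we differentiate through y.

Set F(x, y) = (left side) − (right side), so the curve is F = 0. Differentiating each term of F:
  d/dx[6x·sin(y)] = 6x·y'·cos(y) + 6sin(y)
  d/dx[-2] = 0

Collecting, the y'-free part is the partial derivative in x and the y' coefficient is the partial derivative in y:
  ∂F/∂x = 6sin(y)
  ∂F/∂y = 6x·cos(y)

so d/dx[F(x, y(x))] = ∂F/∂x + (∂F/∂y)·y' = 0. Rearranging,
  dy/dx = -(∂F/∂x)/(∂F/∂y) = -(6sin(y))/(6x·cos(y)) = -tan(y)/x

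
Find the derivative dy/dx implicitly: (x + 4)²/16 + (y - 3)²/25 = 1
Differentiate the relation implicitly: treat y = y(x) and apply the chain rule, so every y-derivative picks up a y' = dy/dx factor.

With everything moved to the left-hand side, differentiate term by term:
  d/dx[(x + 4)^2/16] = x/8 + 1/2
  d/dx[(y - 3)^2/25] = 2·y'(y - 3)/25
  d/dx[-1] = 0

Separating the contributions that come from x directly and those that come through y:
  without y':      x/8 + 1/2
  multiplying y':  2y/25 - 6/25

so (x/8 + 1/2) + (2y/25 - 6/25)·y' = 0, and therefore
  dy/dx = -(x/8 + 1/2)/(2y/25 - 6/25)
        = -((x + 4)/8)/(2(y - 3)/25) = 25(-x - 4)/(16(y - 3))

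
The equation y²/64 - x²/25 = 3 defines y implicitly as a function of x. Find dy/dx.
Apply d/dx to both sides, remembering that y depends on x. Each occurrence of y therefore brings in a y' = dy/dx via the chain rule.

With F(x, y) equal to the left-hand side minus the right, differentiate F term by term:
  d/dx[-x^2/25] = -2x/25
  d/dx[y^2/64] = y·y'/32
  d/dx[-3] = 0
Adding these up, d/dx[F] = 0 becomes
  (-2x/25) + (y/32)·y' = 0,
so isolating y',
  dy/dx = -(-2x/25)/(y/32) = 64x/(25y)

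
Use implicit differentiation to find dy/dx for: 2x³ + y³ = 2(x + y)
Take d/dx of both sides. Since y is implicitly a function of x, the chain rule attaches a y' = dy/dx factor whenever we differentiate through y.

Set F(x, y) = (left side) − (right side), so the curve is F = 0. Differentiating each term of F:
  d/dx[2x^3] = 6x^2
  d/dx[-2x] = -2
  d/dx[y^3] = 3y^2·y'
  d/dx[-2y] = -2·y'

Collecting, the y'-free part is the partial derivative in x and the y' coefficient is the partial derivative in y:
  ∂F/∂x = 6x^2 - 2
  ∂F/∂y = 3y^2 - 2

so d/dx[F(x, y(x))] = ∂F/∂x + (∂F/∂y)·y' = 0. Rearranging,
  dy/dx = -(∂F/∂x)/(∂F/∂y) = -(6x^2 - 2)/(3y^2 - 2) = 2(1 - 3x^2)/(3y^2 - 2)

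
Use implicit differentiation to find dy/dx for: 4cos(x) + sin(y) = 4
Differentiate both sides with respect to x, treating y as y(x). By the chain rule, any term containing y contributes a factor of y' = dy/dx when we differentiate it.

Move every term to one side and write the relation as F(x, y) = 0. Term by term,
  d/dx[sin(y)] = y'·cos(y)
  d/dx[4cos(x)] = -4sin(x)
  d/dx[-4] = 0

The pieces without y' make up ∂F/∂x and the coefficient of y' is ∂F/∂y:
  ∂F/∂x = -4sin(x),
  ∂F/∂y = cos(y).

Since d/dx[F] = ∂F/∂x + (∂F/∂y)·y' = 0, solve for y':
  (∂F/∂y)·y' = -∂F/∂x
  dy/dx = -(∂F/∂x)/(∂F/∂y) = -(-4sin(x))/(cos(y)) = 4sin(x)/cos(y)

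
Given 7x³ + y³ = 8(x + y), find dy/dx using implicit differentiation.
Take d/dx of both sides. Since y is implicitly a function of x, the chain rule attaches a y' = dy/dx factor whenever we differentiate through y.

Set F(x, y) = (left side) − (right side), so the curve is F = 0. Differentiating each term of F:
  d/dx[7x^3] = 21x^2
  d/dx[-8x] = -8
  d/dx[y^3] = 3y^2·y'
  d/dx[-8y] = -8·y'

Collecting, the y'-free part is the partial derivative in x and the y' coefficient is the partial derivative in y:
  ∂F/∂x = 21x^2 - 8
  ∂F/∂y = 3y^2 - 8

so d/dx[F(x, y(x))] = ∂F/∂x + (∂F/∂y)·y' = 0. Rearranging,
  dy/dx = -(∂F/∂x)/(∂F/∂y) = -(21x^2 - 8)/(3y^2 - 8) = (8 - 21x^2)/(3y^2 - 8)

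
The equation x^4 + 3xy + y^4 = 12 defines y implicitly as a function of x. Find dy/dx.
Take d/dx of both sides. Since y is implicitly a function of x, the chain rule attaches a y' = dy/dx factor whenever we differentiate through y.

Set F(x, y) = (left side) − (right side), so the curve is F = 0. Differentiating each term of F:
  d/dx[x^4] = 4x^3
  d/dx[3xy] = 3x·y' + 3y
  d/dx[y^4] = 4y^3·y'
  d/dx[-12] = 0

Collecting, the y'-free part is the partial derivative in x and the y' coefficient is the partial derivative in y:
  ∂F/∂x = 4x^3 + 3y
  ∂F/∂y = 3x + 4y^3

so d/dx[F(x, y(x))] = ∂F/∂x + (∂F/∂y)·y' = 0. Rearranging,
  dy/dx = -(∂F/∂x)/(∂F/∂y) = -(4x^3 + 3y)/(3x + 4y^3) = (-4x^3 - 3y)/(3x + 4y^3)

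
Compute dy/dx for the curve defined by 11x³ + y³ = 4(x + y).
Take d/dx of both sides. Since y is implicitly a function of x, the chain rule attaches a y' = dy/dx factor whenever we differentiate through y.

Set F(x, y) = (left side) − (right side), so the curve is F = 0. Differentiating each term of F:
  d/dx[11x^3] = 33x^2
  d/dx[-4x] = -4
  d/dx[y^3] = 3y^2·y'
  d/dx[-4y] = -4·y'

Collecting, the y'-free part is the partial derivative in x and the y' coefficient is the partial derivative in y:
  ∂F/∂x = 33x^2 - 4
  ∂F/∂y = 3y^2 - 4

so d/dx[F(x, y(x))] = ∂F/∂x + (∂F/∂y)·y' = 0. Rearranging,
  dy/dx = -(∂F/∂x)/(∂F/∂y) = -(33x^2 - 4)/(3y^2 - 4) = (4 - 33x^2)/(3y^2 - 4)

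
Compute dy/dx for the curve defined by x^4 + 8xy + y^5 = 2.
Differentiate both sides with respect to x, treating y as y(x). By the chain rule, any term containing y contributes a factor of y' = dy/dx when we differentiate it.

Move every term to one side and write the relation as F(x, y) = 0. Term by term,
  d/dx[x^4] = 4x^3
  d/dx[8xy] = 8x·y' + 8y
  d/dx[y^5] = 5y^4·y'
  d/dx[-2] = 0

The pieces without y' make up ∂F/∂x and the coefficient of y' is ∂F/∂y:
  ∂F/∂x = 4x^3 + 8y,
  ∂F/∂y = 8x + 5y^4.

Since d/dx[F] = ∂F/∂x + (∂F/∂y)·y' = 0, solve for y':
  (∂F/∂y)·y' = -∂F/∂x
  dy/dx = -(∂F/∂x)/(∂F/∂y) = -(4x^3 + 8y)/(8x + 5y^4) = 4(-x^3 - 2y)/(8x + 5y^4)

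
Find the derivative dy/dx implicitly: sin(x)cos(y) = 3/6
Apply d/dx to both sides, remembering that y depends on x. Each occurrence of y therefore brings in a y' = dy/dx via the chain rule.

With F(x, y) equal to the left-hand side minus the right, differentiate F term by term:
  d/dx[sin(x)·cos(y)] = -y'·sin(x)·sin(y) + cos(x)·cos(y)
  d/dx[-1/2] = 0
Adding these up, d/dx[F] = 0 becomes
  (cos(x)·cos(y)) + (-sin(x)·sin(y))·y' = 0,
so isolating y',
  dy/dx = -(cos(x)·cos(y))/(-sin(x)·sin(y)) = 1/(tan(x)·tan(y))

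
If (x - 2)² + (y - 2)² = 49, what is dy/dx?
Differentiate the relation implicitly: treat y = y(x) and apply the chain rule, so every y-derivative picks up a y' = dy/dx factor.

With everything moved to the left-hand side, differentiate term by term:
  d/dx[(x - 2)^2] = 2x - 4
  d/dx[(y - 2)^2] = 2·y'(y - 2)
  d/dx[-49] = 0

Separating the contributions that come from x directly and those that come through y:
  without y':      2x - 4
  multiplying y':  2y - 4

so (2x - 4) + (2y - 4)·y' = 0, and therefore
  dy/dx = -(2x - 4)/(2y - 4) = (2 - x)/(y - 2)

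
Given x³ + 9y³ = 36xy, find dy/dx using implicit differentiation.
Differentiate the relation implicitly: treat y = y(x) and apply the chain rule, so every y-derivative picks up a y' = dy/dx factor.

With everything moved to the left-hand side, differentiate term by term:
  d/dx[x^3] = 3x^2
  d/dx[-36xy] = -36x·y' - 36y
  d/dx[9y^3] = 27y^2·y'

Separating the contributions that come from x directly and those that come through y:
  without y':      3x^2 - 36y
  multiplying y':  -36x + 27y^2

so (3x^2 - 36y) + (-36x + 27y^2)·y' = 0, and therefore
  dy/dx = -(3x^2 - 36y)/(-36x + 27y^2) = (x^2 - 12y)/(3(4x - 3y^2))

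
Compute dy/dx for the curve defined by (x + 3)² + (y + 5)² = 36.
Differentiate both sides with respect to x, treating y as y(x). By the chain rule, any term containing y contributes a factor of y' = dy/dx when we differentiate it.

Move every term to one side and write the relation as F(x, y) = 0. Term by term,
  d/dx[(x + 3)^2] = 2x + 6
  d/dx[(y + 5)^2] = 2·y'(y + 5)
  d/dx[-36] = 0

The pieces without y' make up ∂F/∂x and the coefficient of y' is ∂F/∂y:
  ∂F/∂x = 2x + 6,
  ∂F/∂y = 2y + 10.

Since d/dx[F] = ∂F/∂x + (∂F/∂y)·y' = 0, solve for y':
  (∂F/∂y)·y' = -∂F/∂x
  dy/dx = -(∂F/∂x)/(∂F/∂y) = -(2x + 6)/(2y + 10) = (-x - 3)/(y + 5)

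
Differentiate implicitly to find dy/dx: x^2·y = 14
Differentiate both sides with respect to x, treating y as y(x). By the chain rule, any term containing y contributes a factor of y' = dy/dx when we differentiate it.

Move every term to one side and write the relation as F(x, y) = 0. Term by term,
  d/dx[x^2y] = x^2·y' + 2xy
  d/dx[-14] = 0

The pieces without y' make up ∂F/∂x and the coefficient of y' is ∂F/∂y:
  ∂F/∂x = 2xy,
  ∂F/∂y = x^2.

Since d/dx[F] = ∂F/∂x + (∂F/∂y)·y' = 0, solve for y':
  (∂F/∂y)·y' = -∂F/∂x
  dy/dx = -(∂F/∂x)/(∂F/∂y) = -(2xy)/(x^2) = -2y/x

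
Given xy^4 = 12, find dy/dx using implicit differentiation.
Take d/dx of both sides. Since y is implicitly a function of x, the chain rule attaches a y' = dy/dx factor whenever we differentiate through y.

Set F(x, y) = (left side) − (right side), so the curve is F = 0. Differentiating each term of F:
  d/dx[xy^4] = 4xy^3·y' + y^4
  d/dx[-12] = 0

Collecting, the y'-free part is the partial derivative in x and the y' coefficient is the partial derivative in y:
  ∂F/∂x = y^4
  ∂F/∂y = 4xy^3

so d/dx[F(x, y(x))] = ∂F/∂x + (∂F/∂y)·y' = 0. Rearranging,
  dy/dx = -(∂F/∂x)/(∂F/∂y) = -(y^4)/(4xy^3) = -y/(4x)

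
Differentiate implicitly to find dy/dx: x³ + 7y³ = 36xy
Take d/dx of both sides. Since y is implicitly a function of x, the chain rule attaches a y' = dy/dx factor whenever we differentiate through y.

Set F(x, y) = (left side) − (right side), so the curve is F = 0. Differentiating each term of F:
  d/dx[x^3] = 3x^2
  d/dx[-36xy] = -36x·y' - 36y
  d/dx[7y^3] = 21y^2·y'

Collecting, the y'-free part is the partial derivative in x and the y' coefficient is the partial derivative in y:
  ∂F/∂x = 3x^2 - 36y
  ∂F/∂y = -36x + 21y^2

so d/dx[F(x, y(x))] = ∂F/∂x + (∂F/∂y)·y' = 0. Rearranging,
  dy/dx = -(∂F/∂x)/(∂F/∂y) = -(3x^2 - 36y)/(-36x + 21y^2) = (x^2 - 12y)/(12x - 7y^2)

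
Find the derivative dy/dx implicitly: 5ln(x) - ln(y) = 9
Apply d/dx to both sides, remembering that y depends on x. Each occurrence of y therefore brings in a y' = dy/dx via the chain rule.

With F(x, y) equal to the left-hand side minus the right, differentiate F term by term:
  d/dx[5ln(x)] = 5/x
  d/dx[-ln(y)] = -y'/y
  d/dx[-9] = 0
Adding these up, d/dx[F] = 0 becomes
  (5/x) + (-1/y)·y' = 0,
so isolating y',
  dy/dx = -(5/x)/(-1/y) = 5y/x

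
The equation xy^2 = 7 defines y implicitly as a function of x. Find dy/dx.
Take d/dx of both sides. Since y is implicitly a function of x, the chain rule attaches a y' = dy/dx factor whenever we differentiate through y.

Set F(x, y) = (left side) − (right side), so the curve is F = 0. Differentiating each term of F:
  d/dx[xy^2] = 2xy·y' + y^2
  d/dx[-7] = 0

Collecting, the y'-free part is the partial derivative in x and the y' coefficient is the partial derivative in y:
  ∂F/∂x = y^2
  ∂F/∂y = 2xy

so d/dx[F(x, y(x))] = ∂F/∂x + (∂F/∂y)·y' = 0. Rearranging,
  dy/dx = -(∂F/∂x)/(∂F/∂y) = -(y^2)/(2xy) = -y/(2x)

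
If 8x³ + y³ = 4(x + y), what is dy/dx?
Apply d/dx to both sides, remembering that y depends on x. Each occurrence of y therefore brings in a y' = dy/dx via the chain rule.

With F(x, y) equal to the left-hand side minus the right, differentiate F term by term:
  d/dx[8x^3] = 24x^2
  d/dx[-4x] = -4
  d/dx[y^3] = 3y^2·y'
  d/dx[-4y] = -4·y'
Adding these up, d/dx[F] = 0 becomes
  (24x^2 - 4) + (3y^2 - 4)·y' = 0,
so isolating y',
  dy/dx = -(24x^2 - 4)/(3y^2 - 4) = 4(1 - 6x^2)/(3y^2 - 4)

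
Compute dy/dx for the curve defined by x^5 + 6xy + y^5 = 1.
Apply d/dx to both sides, remembering that y depends on x. Each occurrence of y therefore brings in a y' = dy/dx via the chain rule.

With F(x, y) equal to the left-hand side minus the right, differentiate F term by term:
  d/dx[x^5] = 5x^4
  d/dx[6xy] = 6x·y' + 6y
  d/dx[y^5] = 5y^4·y'
  d/dx[-1] = 0
Adding these up, d/dx[F] = 0 becomes
  (5x^4 + 6y) + (6x + 5y^4)·y' = 0,
so isolating y',
  dy/dx = -(5x^4 + 6y)/(6x + 5y^4) = (-5x^4 - 6y)/(6x + 5y^4)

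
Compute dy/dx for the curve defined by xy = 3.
Take d/dx of both sides. Since y is implicitly a function of x, the chain rule attaches a y' = dy/dx factor whenever we differentiate through y.

Set F(x, y) = (left side) − (right side), so the curve is F = 0. Differentiating each term of F:
  d/dx[xy] = x·y' + y
  d/dx[-3] = 0

Collecting, the y'-free part is the partial derivative in x and the y' coefficient is the partial derivative in y:
  ∂F/∂x = y
  ∂F/∂y = x

so d/dx[F(x, y(x))] = ∂F/∂x + (∂F/∂y)·y' = 0. Rearranging,
  dy/dx = -(∂F/∂x)/(∂F/∂y) = -(y)/(x) = -y/x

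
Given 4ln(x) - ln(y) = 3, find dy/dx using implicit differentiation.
Differentiate the relation implicitly: treat y = y(x) and apply the chain rule, so every y-derivative picks up a y' = dy/dx factor.

With everything moved to the left-hand side, differentiate term by term:
  d/dx[4ln(x)] = 4/x
  d/dx[-ln(y)] = -y'/y
  d/dx[-3] = 0

Separating the contributions that come from x directly and those that come through y:
  without y':      4/x
  multiplying y':  -1/y

so (4/x) + (-1/y)·y' = 0, and therefore
  dy/dx = -(4/x)/(-1/y) = 4y/x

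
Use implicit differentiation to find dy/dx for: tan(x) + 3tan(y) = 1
Differentiate both sides with respect to x, treating y as y(x). By the chain rule, any term containing y contributes a factor of y' = dy/dx when we differentiate it.

Move every term to one side and write the relation as F(x, y) = 0. Term by term,
  d/dx[tan(x)] = tan(x)^2 + 1
  d/dx[3tan(y)] = 3·y'(tan(y)^2 + 1)
  d/dx[-1] = 0

The pieces without y' make up ∂F/∂x and the coefficient of y' is ∂F/∂y:
  ∂F/∂x = tan(x)^2 + 1,
  ∂F/∂y = 3tan(y)^2 + 3.

Since d/dx[F] = ∂F/∂x + (∂F/∂y)·y' = 0, solve for y':
  (∂F/∂y)·y' = -∂F/∂x
  dy/dx = -(∂F/∂x)/(∂F/∂y) = -(tan(x)^2 + 1)/(3tan(y)^2 + 3) = -cos(y)^2/(3cos(x)^2)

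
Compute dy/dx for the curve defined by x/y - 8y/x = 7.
Differentiate the relation implicitly: treat y = y(x) and apply the chain rule, so every y-derivative picks up a y' = dy/dx factor.

With everything moved to the left-hand side, differentiate term by term:
  d/dx[x/y] = -x·y'/y^2 + 1/y
  d/dx[-8y/x] = -8·y'/x + 8y/x^2
  d/dx[-7] = 0

Separating the contributions that come from x directly and those that come through y:
  without y':      1/y + 8y/x^2
  multiplying y':  -x/y^2 - 8/x

so (1/y + 8y/x^2) + (-x/y^2 - 8/x)·y' = 0, and therefore
  dy/dx = -(1/y + 8y/x^2)/(-x/y^2 - 8/x)
        = -((x^2 + 8y^2)/(x^2y))/(-(x^2 + 8y^2)/(xy^2)) = y/x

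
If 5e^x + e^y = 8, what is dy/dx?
Take d/dx of both sides. Since y is implicitly a function of x, the chain rule attaches a y' = dy/dx factor whenever we differentiate through y.

Set F(x, y) = (left side) − (right side), so the curve is F = 0. Differentiating each term of F:
  d/dx[5e^(x)] = 5e^(x)
  d/dx[e^(y)] = y'·e^(y)
  d/dx[-8] = 0

Collecting, the y'-free part is the partial derivative in x and the y' coefficient is the partial derivative in y:
  ∂F/∂x = 5e^(x)
  ∂F/∂y = e^(y)

so d/dx[F(x, y(x))] = ∂F/∂x + (∂F/∂y)·y' = 0. Rearranging,
  dy/dx = -(∂F/∂x)/(∂F/∂y) = -(5e^(x))/(e^(y)) = -5e^(x - y)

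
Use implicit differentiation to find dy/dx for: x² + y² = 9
Differentiate both sides with respect to x, treating y as y(x). By the chain rule, any term containing y contributes a factor of y' = dy/dx when we differentiate it.

Move every term to one side and write the relation as F(x, y) = 0. Term by term,
  d/dx[x^2] = 2x
  d/dx[y^2] = 2y·y'
  d/dx[-9] = 0

The pieces without y' make up ∂F/∂x and the coefficient of y' is ∂F/∂y:
  ∂F/∂x = 2x,
  ∂F/∂y = 2y.

Since d/dx[F] = ∂F/∂x + (∂F/∂y)·y' = 0, solve for y':
  (∂F/∂y)·y' = -∂F/∂x
  dy/dx = -(∂F/∂x)/(∂F/∂y) = -(2x)/(2y) = -x/y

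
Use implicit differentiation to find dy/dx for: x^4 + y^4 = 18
Apply d/dx to both sides, remembering that y depends on x. Each occurrence of y therefore brings in a y' = dy/dx via the chain rule.

With F(x, y) equal to the left-hand side minus the right, differentiate F term by term:
  d/dx[x^4] = 4x^3
  d/dx[y^4] = 4y^3·y'
  d/dx[-18] = 0
Adding these up, d/dx[F] = 0 becomes
  (4x^3) + (4y^3)·y' = 0,
so isolating y',
  dy/dx = -(4x^3)/(4y^3) = -x^3/y^3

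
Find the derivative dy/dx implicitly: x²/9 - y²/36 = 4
Differentiate the relation implicitly: treat y = y(x) and apply the chain rule, so every y-derivative picks up a y' = dy/dx factor.

With everything moved to the left-hand side, differentiate term by term:
  d/dx[x^2/9] = 2x/9
  d/dx[-y^2/36] = -y·y'/18
  d/dx[-4] = 0

Separating the contributions that come from x directly and those that come through y:
  without y':      2x/9
  multiplying y':  -y/18

so (2x/9) + (-y/18)·y' = 0, and therefore
  dy/dx = -(2x/9)/(-y/18) = 4x/y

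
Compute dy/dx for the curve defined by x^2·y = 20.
Differentiate the relation implicitly: treat y = y(x) and apply the chain rule, so every y-derivative picks up a y' = dy/dx factor.

With everything moved to the left-hand side, differentiate term by term:
  d/dx[x^2y] = x^2·y' + 2xy
  d/dx[-20] = 0

Separating the contributions that come from x directly and those that come through y:
  without y':      2xy
  multiplying y':  x^2

so (2xy) + (x^2)·y' = 0, and therefore
  dy/dx = -(2xy)/(x^2) = -2y/x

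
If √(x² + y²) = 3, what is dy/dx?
Differentiate the relation implicitly: treat y = y(x) and apply the chain rule, so every y-derivative picks up a y' = dy/dx factor.

With everything moved to the left-hand side, differentiate term by term:
  d/dx[√(x^2 + y^2)] = (x + y·y')/√(x^2 + y^2)
  d/dx[-3] = 0

Separating the contributions that come from x directly and those that come through y:
  without y':      x/√(x^2 + y^2)
  multiplying y':  y/√(x^2 + y^2)

so (x/√(x^2 + y^2)) + (y/√(x^2 + y^2))·y' = 0, and therefore
  dy/dx = -(x/√(x^2 + y^2))/(y/√(x^2 + y^2)) = -x/y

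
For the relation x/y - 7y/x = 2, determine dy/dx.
Take d/dx of both sides. Since y is implicitly a function of x, the chain rule attaches a y' = dy/dx factor whenever we differentiate through y.

Set F(x, y) = (left side) − (right side), so the curve is F = 0. Differentiating each term of F:
  d/dx[x/y] = -x·y'/y^2 + 1/y
  d/dx[-7y/x] = -7·y'/x + 7y/x^2
  d/dx[-2] = 0

Collecting, the y'-free part is the partial derivative in x and the y' coefficient is the partial derivative in y:
  ∂F/∂x = 1/y + 7y/x^2
  ∂F/∂y = -x/y^2 - 7/x

so d/dx[F(x, y(x))] = ∂F/∂x + (∂F/∂y)·y' = 0. Rearranging,
  dy/dx = -(∂F/∂x)/(∂F/∂y) = -(1/y + 7y/x^2)/(-x/y^2 - 7/x)
        = -((x^2 + 7y^2)/(x^2y))/(-(x^2 + 7y^2)/(xy^2)) = y/x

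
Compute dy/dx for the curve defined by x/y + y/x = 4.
Differentiate both sides with respect to x, treating y as y(x). By the chain rule, any term containing y contributes a factor of y' = dy/dx when we differentiate it.

Move every term to one side and write the relation as F(x, y) = 0. Term by term,
  d/dx[x/y] = -x·y'/y^2 + 1/y
  d/dx[y/x] = y'/x - y/x^2
  d/dx[-4] = 0

The pieces without y' make up ∂F/∂x and the coefficient of y' is ∂F/∂y:
  ∂F/∂x = 1/y - y/x^2,
  ∂F/∂y = -x/y^2 + 1/x.

Since d/dx[F] = ∂F/∂x + (∂F/∂y)·y' = 0, solve for y':
  (∂F/∂y)·y' = -∂F/∂x
  dy/dx = -(∂F/∂x)/(∂F/∂y) = -(1/y - y/x^2)/(-x/y^2 + 1/x)
        = -((x - y)(x + y)/(x^2y))/(-(x - y)(x + y)/(xy^2)) = y/x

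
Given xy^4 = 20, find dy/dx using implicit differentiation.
Apply d/dx to both sides, remembering that y depends on x. Each occurrence of y therefore brings in a y' = dy/dx via the chain rule.

With F(x, y) equal to the left-hand side minus the right, differentiate F term by term:
  d/dx[xy^4] = 4xy^3·y' + y^4
  d/dx[-20] = 0
Adding these up, d/dx[F] = 0 becomes
  (y^4) + (4xy^3)·y' = 0,
so isolating y',
  dy/dx = -(y^4)/(4xy^3) = -y/(4x)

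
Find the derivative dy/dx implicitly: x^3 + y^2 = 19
Differentiate both sides with respect to x, treating y as y(x). By the chain rule, any term containing y contributes a factor of y' = dy/dx when we differentiate it.

Move every term to one side and write the relation as F(x, y) = 0. Term by term,
  d/dx[x^3] = 3x^2
  d/dx[y^2] = 2y·y'
  d/dx[-19] = 0

The pieces without y' make up ∂F/∂x and the coefficient of y' is ∂F/∂y:
  ∂F/∂x = 3x^2,
  ∂F/∂y = 2y.

Since d/dx[F] = ∂F/∂x + (∂F/∂y)·y' = 0, solve for y':
  (∂F/∂y)·y' = -∂F/∂x
  dy/dx = -(∂F/∂x)/(∂F/∂y) = -(3x^2)/(2y) = -3x^2/(2y)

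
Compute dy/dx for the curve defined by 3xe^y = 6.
Differentiate both sides with respect to x, treating y as y(x). By the chain rule, any term containing y contributes a factor of y' = dy/dx when we differentiate it.

Move every term to one side and write the relation as F(x, y) = 0. Term by term,
  d/dx[3x·e^(y)] = 3x·y'·e^(y) + 3e^(y)
  d/dx[-6] = 0

The pieces without y' make up ∂F/∂x and the coefficient of y' is ∂F/∂y:
  ∂F/∂x = 3e^(y),
  ∂F/∂y = 3x·e^(y).

Since d/dx[F] = ∂F/∂x + (∂F/∂y)·y' = 0, solve for y':
  (∂F/∂y)·y' = -∂F/∂x
  dy/dx = -(∂F/∂x)/(∂F/∂y) = -(3e^(y))/(3x·e^(y)) = -1/x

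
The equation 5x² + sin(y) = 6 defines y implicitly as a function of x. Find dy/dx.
Take d/dx of both sides. Since y is implicitly a function of x, the chain rule attaches a y' = dy/dx factor whenever we differentiate through y.

Set F(x, y) = (left side) − (right side), so the curve is F = 0. Differentiating each term of F:
  d/dx[5x^2] = 10x
  d/dx[sin(y)] = y'·cos(y)
  d/dx[-6] = 0

Collecting, the y'-free part is the partial derivative in x and the y' coefficient is the partial derivative in y:
  ∂F/∂x = 10x
  ∂F/∂y = cos(y)

so d/dx[F(x, y(x))] = ∂F/∂x + (∂F/∂y)·y' = 0. Rearranging,
  dy/dx = -(∂F/∂x)/(∂F/∂y) = -(10x)/(cos(y)) = -10x/cos(y)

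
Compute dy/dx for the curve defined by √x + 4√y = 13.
Take d/dx of both sides. Since y is implicitly a function of x, the chain rule attaches a y' = dy/dx factor whenever we differentiate through y.

Set F(x, y) = (left side) − (right side), so the curve is F = 0. Differentiating each term of F:
  d/dx[√(x)] = 1/(2√(x))
  d/dx[4√(y)] = 2·y'/√(y)
  d/dx[-13] = 0

Collecting, the y'-free part is the partial derivative in x and the y' coefficient is the partial derivative in y:
  ∂F/∂x = 1/(2√(x))
  ∂F/∂y = 2/√(y)

so d/dx[F(x, y(x))] = ∂F/∂x + (∂F/∂y)·y' = 0. Rearranging,
  dy/dx = -(∂F/∂x)/(∂F/∂y) = -(1/(2√(x)))/(2/√(y)) = -√(y)/(4√(x))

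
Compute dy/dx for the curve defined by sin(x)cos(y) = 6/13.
Apply d/dx to both sides, remembering that y depends on x. Each occurrence of y therefore brings in a y' = dy/dx via the chain rule.

With F(x, y) equal to the left-hand side minus the right, differentiate F term by term:
  d/dx[sin(x)·cos(y)] = -y'·sin(x)·sin(y) + cos(x)·cos(y)
  d/dx[-6/13] = 0
Adding these up, d/dx[F] = 0 becomes
  (cos(x)·cos(y)) + (-sin(x)·sin(y))·y' = 0,
so isolating y',
  dy/dx = -(cos(x)·cos(y))/(-sin(x)·sin(y)) = 1/(tan(x)·tan(y))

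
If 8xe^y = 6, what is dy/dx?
Take d/dx of both sides. Since y is implicitly a function of x, the chain rule attaches a y' = dy/dx factor whenever we differentiate through y.

Set F(x, y) = (left side) − (right side), so the curve is F = 0. Differentiating each term of F:
  d/dx[8x·e^(y)] = 8x·y'·e^(y) + 8e^(y)
  d/dx[-6] = 0

Collecting, the y'-free part is the partial derivative in x and the y' coefficient is the partial derivative in y:
  ∂F/∂x = 8e^(y)
  ∂F/∂y = 8x·e^(y)

so d/dx[F(x, y(x))] = ∂F/∂x + (∂F/∂y)·y' = 0. Rearranging,
  dy/dx = -(∂F/∂x)/(∂F/∂y) = -(8e^(y))/(8x·e^(y)) = -1/x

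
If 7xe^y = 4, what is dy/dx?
Differentiate both sides with respect to x, treating y as y(x). By the chain rule, any term containing y contributes a factor of y' = dy/dx when we differentiate it.

Move every term to one side and write the relation as F(x, y) = 0. Term by term,
  d/dx[7x·e^(y)] = 7x·y'·e^(y) + 7e^(y)
  d/dx[-4] = 0

The pieces without y' make up ∂F/∂x and the coefficient of y' is ∂F/∂y:
  ∂F/∂x = 7e^(y),
  ∂F/∂y = 7x·e^(y).

Since d/dx[F] = ∂F/∂x + (∂F/∂y)·y' = 0, solve for y':
  (∂F/∂y)·y' = -∂F/∂x
  dy/dx = -(∂F/∂x)/(∂F/∂y) = -(7e^(y))/(7x·e^(y)) = -1/x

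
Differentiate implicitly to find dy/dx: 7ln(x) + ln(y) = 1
Differentiate the relation implicitly: treat y = y(x) and apply the chain rule, so every y-derivative picks up a y' = dy/dx factor.

With everything moved to the left-hand side, differentiate term by term:
  d/dx[7ln(x)] = 7/x
  d/dx[ln(y)] = y'/y
  d/dx[-1] = 0

Separating the contributions that come from x directly and those that come through y:
  without y':      7/x
  multiplying y':  1/y

so (7/x) + (1/y)·y' = 0, and therefore
  dy/dx = -(7/x)/(1/y) = -7y/x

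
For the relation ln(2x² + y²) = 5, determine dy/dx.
Differentiate the relation implicitly: treat y = y(x) and apply the chain rule, so every y-derivative picks up a y' = dy/dx factor.

With everything moved to the left-hand side, differentiate term by term:
  d/dx[ln(2x^2 + y^2)] = (4x + 2y·y')/(2x^2 + y^2)
  d/dx[-5] = 0

Separating the contributions that come from x directly and those that come through y:
  without y':      4x/(2x^2 + y^2)
  multiplying y':  2y/(2x^2 + y^2)

so (4x/(2x^2 + y^2)) + (2y/(2x^2 + y^2))·y' = 0, and therefore
  dy/dx = -(4x/(2x^2 + y^2))/(2y/(2x^2 + y^2)) = -2x/y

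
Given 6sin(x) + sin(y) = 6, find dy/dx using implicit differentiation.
Take d/dx of both sides. Since y is implicitly a function of x, the chain rule attaches a y' = dy/dx factor whenever we differentiate through y.

Set F(x, y) = (left side) − (right side), so the curve is F = 0. Differentiating each term of F:
  d/dx[6sin(x)] = 6cos(x)
  d/dx[sin(y)] = y'·cos(y)
  d/dx[-6] = 0

Collecting, the y'-free part is the partial derivative in x and the y' coefficient is the partial derivative in y:
  ∂F/∂x = 6cos(x)
  ∂F/∂y = cos(y)

so d/dx[F(x, y(x))] = ∂F/∂x + (∂F/∂y)·y' = 0. Rearranging,
  dy/dx = -(∂F/∂x)/(∂F/∂y) = -(6cos(x))/(cos(y)) = -6cos(x)/cos(y)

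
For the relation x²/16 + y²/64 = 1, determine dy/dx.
Differentiate both sides with respect to x, treating y as y(x). By the chain rule, any term containing y contributes a factor of y' = dy/dx when we differentiate it.

Move every term to one side and write the relation as F(x, y) = 0. Term by term,
  d/dx[x^2/16] = x/8
  d/dx[y^2/64] = y·y'/32
  d/dx[-1] = 0

The pieces without y' make up ∂F/∂x and the coefficient of y' is ∂F/∂y:
  ∂F/∂x = x/8,
  ∂F/∂y = y/32.

Since d/dx[F] = ∂F/∂x + (∂F/∂y)·y' = 0, solve for y':
  (∂F/∂y)·y' = -∂F/∂x
  dy/dx = -(∂F/∂x)/(∂F/∂y) = -(x/8)/(y/32) = -4x/y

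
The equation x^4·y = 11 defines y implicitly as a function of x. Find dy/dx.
Take d/dx of both sides. Since y is implicitly a function of x, the chain rule attaches a y' = dy/dx factor whenever we differentiate through y.

Set F(x, y) = (left side) − (right side), so the curve is F = 0. Differentiating each term of F:
  d/dx[x^4y] = x^4·y' + 4x^3y
  d/dx[-11] = 0

Collecting, the y'-free part is the partial derivative in x and the y' coefficient is the partial derivative in y:
  ∂F/∂x = 4x^3y
  ∂F/∂y = x^4

so d/dx[F(x, y(x))] = ∂F/∂x + (∂F/∂y)·y' = 0. Rearranging,
  dy/dx = -(∂F/∂x)/(∂F/∂y) = -(4x^3y)/(x^4) = -4y/x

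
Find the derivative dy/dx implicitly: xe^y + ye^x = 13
Take d/dx of both sides. Since y is implicitly a function of x, the chain rule attaches a y' = dy/dx factor whenever we differentiate through y.

Set F(x, y) = (left side) − (right side), so the curve is F = 0. Differentiating each term of F:
  d/dx[x·e^(y)] = x·y'·e^(y) + e^(y)
  d/dx[y·e^(x)] = y·e^(x) + y'·e^(x)
  d/dx[-13] = 0

Collecting, the y'-free part is the partial derivative in x and the y' coefficient is the partial derivative in y:
  ∂F/∂x = y·e^(x) + e^(y)
  ∂F/∂y = x·e^(y) + e^(x)

so d/dx[F(x, y(x))] = ∂F/∂x + (∂F/∂y)·y' = 0. Rearranging,
  dy/dx = -(∂F/∂x)/(∂F/∂y) = -(y·e^(x) + e^(y))/(x·e^(y) + e^(x)) = (-y·e^(x) - e^(y))/(x·e^(y) + e^(x))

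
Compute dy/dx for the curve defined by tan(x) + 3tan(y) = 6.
Differentiate both sides with respect to x, treating y as y(x). By the chain rule, any term containing y contributes a factor of y' = dy/dx when we differentiate it.

Move every term to one side and write the relation as F(x, y) = 0. Term by term,
  d/dx[tan(x)] = tan(x)^2 + 1
  d/dx[3tan(y)] = 3·y'(tan(y)^2 + 1)
  d/dx[-6] = 0

The pieces without y' make up ∂F/∂x and the coefficient of y' is ∂F/∂y:
  ∂F/∂x = tan(x)^2 + 1,
  ∂F/∂y = 3tan(y)^2 + 3.

Since d/dx[F] = ∂F/∂x + (∂F/∂y)·y' = 0, solve for y':
  (∂F/∂y)·y' = -∂F/∂x
  dy/dx = -(∂F/∂x)/(∂F/∂y) = -(tan(x)^2 + 1)/(3tan(y)^2 + 3) = -cos(y)^2/(3cos(x)^2)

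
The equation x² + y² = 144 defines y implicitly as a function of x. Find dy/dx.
Take d/dx of both sides. Since y is implicitly a function of x, the chain rule attaches a y' = dy/dx factor whenever we differentiate through y.

Set F(x, y) = (left side) − (right side), so the curve is F = 0. Differentiating each term of F:
  d/dx[x^2] = 2x
  d/dx[y^2] = 2y·y'
  d/dx[-144] = 0

Collecting, the y'-free part is the partial derivative in x and the y' coefficient is the partial derivative in y:
  ∂F/∂x = 2x
  ∂F/∂y = 2y

so d/dx[F(x, y(x))] = ∂F/∂x + (∂F/∂y)·y' = 0. Rearranging,
  dy/dx = -(∂F/∂x)/(∂F/∂y) = -(2x)/(2y) = -x/y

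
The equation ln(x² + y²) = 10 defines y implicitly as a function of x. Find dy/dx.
Apply d/dx to both sides, remembering that y depends on x. Each occurrence of y therefore brings in a y' = dy/dx via the chain rule.

With F(x, y) equal to the left-hand side minus the right, differentiate F term by term:
  d/dx[ln(x^2 + y^2)] = (2x + 2y·y')/(x^2 + y^2)
  d/dx[-10] = 0
Adding these up, d/dx[F] = 0 becomes
  (2x/(x^2 + y^2)) + (2y/(x^2 + y^2))·y' = 0,
so isolating y',
  dy/dx = -(2x/(x^2 + y^2))/(2y/(x^2 + y^2)) = -x/y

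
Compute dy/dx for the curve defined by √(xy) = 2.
Apply d/dx to both sides, remembering that y depends on x. Each occurrence of y therefore brings in a y' = dy/dx via the chain rule.

With F(x, y) equal to the left-hand side minus the right, differentiate F term by term:
  d/dx[√(xy)] = √(xy)(x·y'/2 + y/2)/(xy)
  d/dx[-2] = 0
Adding these up, d/dx[F] = 0 becomes
  (√(xy)/(2x)) + (√(xy)/(2y))·y' = 0,
so isolating y',
  dy/dx = -(√(xy)/(2x))/(√(xy)/(2y)) = -y/x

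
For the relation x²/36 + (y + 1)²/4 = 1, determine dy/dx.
Differentiate the relation implicitly: treat y = y(x) and apply the chain rule, so every y-derivative picks up a y' = dy/dx factor.

With everything moved to the left-hand side, differentiate term by term:
  d/dx[x^2/36] = x/18
  d/dx[(y + 1)^2/4] = y'(y + 1)/2
  d/dx[-1] = 0

Separating the contributions that come from x directly and those that come through y:
  without y':      x/18
  multiplying y':  y/2 + 1/2

so (x/18) + (y/2 + 1/2)·y' = 0, and therefore
  dy/dx = -(x/18)/(y/2 + 1/2)
        = -(x/18)/((y + 1)/2) = -x/(9y + 9)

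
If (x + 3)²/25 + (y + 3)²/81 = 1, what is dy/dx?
Differentiate the relation implicitly: treat y = y(x) and apply the chain rule, so every y-derivative picks up a y' = dy/dx factor.

With everything moved to the left-hand side, differentiate term by term:
  d/dx[(x + 3)^2/25] = 2x/25 + 6/25
  d/dx[(y + 3)^2/81] = 2·y'(y + 3)/81
  d/dx[-1] = 0

Separating the contributions that come from x directly and those that come through y:
  without y':      2x/25 + 6/25
  multiplying y':  2y/81 + 2/27

so (2x/25 + 6/25) + (2y/81 + 2/27)·y' = 0, and therefore
  dy/dx = -(2x/25 + 6/25)/(2y/81 + 2/27)
        = -(2(x + 3)/25)/(2(y + 3)/81) = 81(-x - 3)/(25(y + 3))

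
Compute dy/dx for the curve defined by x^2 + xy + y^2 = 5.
Differentiate the relation implicitly: treat y = y(x) and apply the chain rule, so every y-derivative picks up a y' = dy/dx factor.

With everything moved to the left-hand side, differentiate term by term:
  d/dx[x^2] = 2x
  d/dx[xy] = x·y' + y
  d/dx[y^2] = 2y·y'
  d/dx[-5] = 0

Separating the contributions that come from x directly and those that come through y:
  without y':      2x + y
  multiplying y':  x + 2y

so (2x + y) + (x + 2y)·y' = 0, and therefore
  dy/dx = -(2x + y)/(x + 2y) = (-2x - y)/(x + 2y)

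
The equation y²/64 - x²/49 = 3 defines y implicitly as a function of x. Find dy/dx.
Differentiate the relation implicitly: treat y = y(x) and apply the chain rule, so every y-derivative picks up a y' = dy/dx factor.

With everything moved to the left-hand side, differentiate term by term:
  d/dx[-x^2/49] = -2x/49
  d/dx[y^2/64] = y·y'/32
  d/dx[-3] = 0

Separating the contributions that come from x directly and those that come through y:
  without y':      -2x/49
  multiplying y':  y/32

so (-2x/49) + (y/32)·y' = 0, and therefore
  dy/dx = -(-2x/49)/(y/32) = 64x/(49y)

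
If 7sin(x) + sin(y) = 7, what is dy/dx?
Apply d/dx to both sides, remembering that y depends on x. Each occurrence of y therefore brings in a y' = dy/dx via the chain rule.

With F(x, y) equal to the left-hand side minus the right, differentiate F term by term:
  d/dx[7sin(x)] = 7cos(x)
  d/dx[sin(y)] = y'·cos(y)
  d/dx[-7] = 0
Adding these up, d/dx[F] = 0 becomes
  (7cos(x)) + (cos(y))·y' = 0,
so isolating y',
  dy/dx = -(7cos(x))/(cos(y)) = -7cos(x)/cos(y)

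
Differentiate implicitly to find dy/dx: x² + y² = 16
Apply d/dx to both sides, remembering that y depends on x. Each occurrence of y therefore brings in a y' = dy/dx via the chain rule.

With F(x, y) equal to the left-hand side minus the right, differentiate F term by term:
  d/dx[x^2] = 2x
  d/dx[y^2] = 2y·y'
  d/dx[-16] = 0
Adding these up, d/dx[F] = 0 becomes
  (2x) + (2y)·y' = 0,
so isolating y',
  dy/dx = -(2x)/(2y) = -x/y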